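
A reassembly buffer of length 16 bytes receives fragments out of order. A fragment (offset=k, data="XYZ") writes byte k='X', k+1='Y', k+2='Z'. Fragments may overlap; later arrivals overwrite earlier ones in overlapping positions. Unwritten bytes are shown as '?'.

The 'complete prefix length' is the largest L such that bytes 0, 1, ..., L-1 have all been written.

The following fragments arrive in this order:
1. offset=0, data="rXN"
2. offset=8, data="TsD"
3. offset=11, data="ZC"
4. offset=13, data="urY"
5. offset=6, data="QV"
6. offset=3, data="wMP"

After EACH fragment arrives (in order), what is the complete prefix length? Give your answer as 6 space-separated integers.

Fragment 1: offset=0 data="rXN" -> buffer=rXN????????????? -> prefix_len=3
Fragment 2: offset=8 data="TsD" -> buffer=rXN?????TsD????? -> prefix_len=3
Fragment 3: offset=11 data="ZC" -> buffer=rXN?????TsDZC??? -> prefix_len=3
Fragment 4: offset=13 data="urY" -> buffer=rXN?????TsDZCurY -> prefix_len=3
Fragment 5: offset=6 data="QV" -> buffer=rXN???QVTsDZCurY -> prefix_len=3
Fragment 6: offset=3 data="wMP" -> buffer=rXNwMPQVTsDZCurY -> prefix_len=16

Answer: 3 3 3 3 3 16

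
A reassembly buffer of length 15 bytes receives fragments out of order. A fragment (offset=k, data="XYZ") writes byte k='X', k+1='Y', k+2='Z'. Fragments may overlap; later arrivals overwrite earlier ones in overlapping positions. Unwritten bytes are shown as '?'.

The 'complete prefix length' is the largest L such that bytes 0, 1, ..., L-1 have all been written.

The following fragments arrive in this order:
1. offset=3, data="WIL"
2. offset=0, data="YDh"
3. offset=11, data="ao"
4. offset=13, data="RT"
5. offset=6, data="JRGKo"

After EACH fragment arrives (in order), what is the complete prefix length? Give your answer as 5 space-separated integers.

Answer: 0 6 6 6 15

Derivation:
Fragment 1: offset=3 data="WIL" -> buffer=???WIL????????? -> prefix_len=0
Fragment 2: offset=0 data="YDh" -> buffer=YDhWIL????????? -> prefix_len=6
Fragment 3: offset=11 data="ao" -> buffer=YDhWIL?????ao?? -> prefix_len=6
Fragment 4: offset=13 data="RT" -> buffer=YDhWIL?????aoRT -> prefix_len=6
Fragment 5: offset=6 data="JRGKo" -> buffer=YDhWILJRGKoaoRT -> prefix_len=15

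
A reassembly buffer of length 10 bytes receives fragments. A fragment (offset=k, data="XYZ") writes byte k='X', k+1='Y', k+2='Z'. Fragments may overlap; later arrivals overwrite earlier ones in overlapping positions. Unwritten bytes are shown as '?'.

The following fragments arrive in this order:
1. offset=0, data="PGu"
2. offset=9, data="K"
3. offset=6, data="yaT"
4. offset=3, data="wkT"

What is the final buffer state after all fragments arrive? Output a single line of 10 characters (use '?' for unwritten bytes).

Fragment 1: offset=0 data="PGu" -> buffer=PGu???????
Fragment 2: offset=9 data="K" -> buffer=PGu??????K
Fragment 3: offset=6 data="yaT" -> buffer=PGu???yaTK
Fragment 4: offset=3 data="wkT" -> buffer=PGuwkTyaTK

Answer: PGuwkTyaTK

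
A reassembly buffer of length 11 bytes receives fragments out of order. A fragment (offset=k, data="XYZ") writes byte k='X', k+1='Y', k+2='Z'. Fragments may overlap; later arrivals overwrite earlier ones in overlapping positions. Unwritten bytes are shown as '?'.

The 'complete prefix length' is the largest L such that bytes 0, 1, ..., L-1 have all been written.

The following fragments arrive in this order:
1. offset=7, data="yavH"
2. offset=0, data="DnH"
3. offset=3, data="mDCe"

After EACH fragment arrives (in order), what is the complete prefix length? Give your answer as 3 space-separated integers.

Fragment 1: offset=7 data="yavH" -> buffer=???????yavH -> prefix_len=0
Fragment 2: offset=0 data="DnH" -> buffer=DnH????yavH -> prefix_len=3
Fragment 3: offset=3 data="mDCe" -> buffer=DnHmDCeyavH -> prefix_len=11

Answer: 0 3 11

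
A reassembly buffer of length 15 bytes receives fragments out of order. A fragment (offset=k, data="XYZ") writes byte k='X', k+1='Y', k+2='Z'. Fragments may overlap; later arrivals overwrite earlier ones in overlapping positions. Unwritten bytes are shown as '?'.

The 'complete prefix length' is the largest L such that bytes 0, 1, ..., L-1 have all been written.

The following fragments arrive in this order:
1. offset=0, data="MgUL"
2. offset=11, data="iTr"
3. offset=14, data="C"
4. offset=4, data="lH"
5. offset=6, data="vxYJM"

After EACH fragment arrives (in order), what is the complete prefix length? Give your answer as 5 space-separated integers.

Fragment 1: offset=0 data="MgUL" -> buffer=MgUL??????????? -> prefix_len=4
Fragment 2: offset=11 data="iTr" -> buffer=MgUL???????iTr? -> prefix_len=4
Fragment 3: offset=14 data="C" -> buffer=MgUL???????iTrC -> prefix_len=4
Fragment 4: offset=4 data="lH" -> buffer=MgULlH?????iTrC -> prefix_len=6
Fragment 5: offset=6 data="vxYJM" -> buffer=MgULlHvxYJMiTrC -> prefix_len=15

Answer: 4 4 4 6 15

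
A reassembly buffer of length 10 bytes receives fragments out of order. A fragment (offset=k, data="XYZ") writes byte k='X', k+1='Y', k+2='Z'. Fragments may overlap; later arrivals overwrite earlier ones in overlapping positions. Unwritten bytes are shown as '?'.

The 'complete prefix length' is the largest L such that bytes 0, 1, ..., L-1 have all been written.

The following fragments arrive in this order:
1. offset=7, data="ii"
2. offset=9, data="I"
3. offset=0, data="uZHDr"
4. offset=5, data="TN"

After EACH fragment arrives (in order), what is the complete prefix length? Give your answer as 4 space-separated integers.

Answer: 0 0 5 10

Derivation:
Fragment 1: offset=7 data="ii" -> buffer=???????ii? -> prefix_len=0
Fragment 2: offset=9 data="I" -> buffer=???????iiI -> prefix_len=0
Fragment 3: offset=0 data="uZHDr" -> buffer=uZHDr??iiI -> prefix_len=5
Fragment 4: offset=5 data="TN" -> buffer=uZHDrTNiiI -> prefix_len=10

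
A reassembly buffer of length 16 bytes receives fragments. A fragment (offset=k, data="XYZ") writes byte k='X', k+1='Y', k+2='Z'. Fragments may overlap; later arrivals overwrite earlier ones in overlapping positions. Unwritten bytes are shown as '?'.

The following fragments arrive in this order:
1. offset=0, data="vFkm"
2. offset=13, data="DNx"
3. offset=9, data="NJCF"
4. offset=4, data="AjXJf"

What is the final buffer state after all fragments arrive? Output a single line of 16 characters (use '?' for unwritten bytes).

Fragment 1: offset=0 data="vFkm" -> buffer=vFkm????????????
Fragment 2: offset=13 data="DNx" -> buffer=vFkm?????????DNx
Fragment 3: offset=9 data="NJCF" -> buffer=vFkm?????NJCFDNx
Fragment 4: offset=4 data="AjXJf" -> buffer=vFkmAjXJfNJCFDNx

Answer: vFkmAjXJfNJCFDNx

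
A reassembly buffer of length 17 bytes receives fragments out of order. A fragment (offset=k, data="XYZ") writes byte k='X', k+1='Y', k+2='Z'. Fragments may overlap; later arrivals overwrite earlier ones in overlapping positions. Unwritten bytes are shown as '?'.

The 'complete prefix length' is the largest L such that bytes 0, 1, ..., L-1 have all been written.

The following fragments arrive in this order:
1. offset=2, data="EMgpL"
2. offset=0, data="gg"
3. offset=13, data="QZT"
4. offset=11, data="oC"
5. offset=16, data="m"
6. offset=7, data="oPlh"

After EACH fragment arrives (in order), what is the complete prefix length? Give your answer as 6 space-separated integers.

Answer: 0 7 7 7 7 17

Derivation:
Fragment 1: offset=2 data="EMgpL" -> buffer=??EMgpL?????????? -> prefix_len=0
Fragment 2: offset=0 data="gg" -> buffer=ggEMgpL?????????? -> prefix_len=7
Fragment 3: offset=13 data="QZT" -> buffer=ggEMgpL??????QZT? -> prefix_len=7
Fragment 4: offset=11 data="oC" -> buffer=ggEMgpL????oCQZT? -> prefix_len=7
Fragment 5: offset=16 data="m" -> buffer=ggEMgpL????oCQZTm -> prefix_len=7
Fragment 6: offset=7 data="oPlh" -> buffer=ggEMgpLoPlhoCQZTm -> prefix_len=17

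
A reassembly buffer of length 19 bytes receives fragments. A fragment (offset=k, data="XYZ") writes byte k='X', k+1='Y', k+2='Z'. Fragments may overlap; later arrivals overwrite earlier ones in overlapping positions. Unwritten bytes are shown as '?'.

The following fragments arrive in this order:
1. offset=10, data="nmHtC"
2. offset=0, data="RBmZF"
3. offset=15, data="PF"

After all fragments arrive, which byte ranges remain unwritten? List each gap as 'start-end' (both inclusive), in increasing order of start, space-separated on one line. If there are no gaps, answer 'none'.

Answer: 5-9 17-18

Derivation:
Fragment 1: offset=10 len=5
Fragment 2: offset=0 len=5
Fragment 3: offset=15 len=2
Gaps: 5-9 17-18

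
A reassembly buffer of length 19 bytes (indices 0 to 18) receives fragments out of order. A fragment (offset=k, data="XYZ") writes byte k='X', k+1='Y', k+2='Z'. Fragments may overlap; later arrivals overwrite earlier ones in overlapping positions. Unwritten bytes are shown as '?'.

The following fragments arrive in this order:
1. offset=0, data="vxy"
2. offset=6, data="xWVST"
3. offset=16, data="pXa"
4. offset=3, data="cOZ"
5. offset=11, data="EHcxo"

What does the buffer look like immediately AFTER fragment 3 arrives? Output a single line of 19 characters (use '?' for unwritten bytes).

Fragment 1: offset=0 data="vxy" -> buffer=vxy????????????????
Fragment 2: offset=6 data="xWVST" -> buffer=vxy???xWVST????????
Fragment 3: offset=16 data="pXa" -> buffer=vxy???xWVST?????pXa

Answer: vxy???xWVST?????pXa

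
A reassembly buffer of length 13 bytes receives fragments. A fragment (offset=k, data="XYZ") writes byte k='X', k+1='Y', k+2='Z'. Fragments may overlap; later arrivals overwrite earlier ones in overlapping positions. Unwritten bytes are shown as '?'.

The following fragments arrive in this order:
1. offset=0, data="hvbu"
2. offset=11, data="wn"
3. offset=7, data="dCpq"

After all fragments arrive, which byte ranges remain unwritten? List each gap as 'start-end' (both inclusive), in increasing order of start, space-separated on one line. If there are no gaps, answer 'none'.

Answer: 4-6

Derivation:
Fragment 1: offset=0 len=4
Fragment 2: offset=11 len=2
Fragment 3: offset=7 len=4
Gaps: 4-6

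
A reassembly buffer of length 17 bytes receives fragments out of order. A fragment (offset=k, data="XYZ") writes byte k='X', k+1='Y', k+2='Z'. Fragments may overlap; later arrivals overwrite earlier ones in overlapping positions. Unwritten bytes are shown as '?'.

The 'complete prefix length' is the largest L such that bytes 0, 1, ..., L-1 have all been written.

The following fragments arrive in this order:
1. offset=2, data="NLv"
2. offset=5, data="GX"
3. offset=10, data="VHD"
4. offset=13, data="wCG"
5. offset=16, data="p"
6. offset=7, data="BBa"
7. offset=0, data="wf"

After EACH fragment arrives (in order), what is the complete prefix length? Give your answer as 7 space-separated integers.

Answer: 0 0 0 0 0 0 17

Derivation:
Fragment 1: offset=2 data="NLv" -> buffer=??NLv???????????? -> prefix_len=0
Fragment 2: offset=5 data="GX" -> buffer=??NLvGX?????????? -> prefix_len=0
Fragment 3: offset=10 data="VHD" -> buffer=??NLvGX???VHD???? -> prefix_len=0
Fragment 4: offset=13 data="wCG" -> buffer=??NLvGX???VHDwCG? -> prefix_len=0
Fragment 5: offset=16 data="p" -> buffer=??NLvGX???VHDwCGp -> prefix_len=0
Fragment 6: offset=7 data="BBa" -> buffer=??NLvGXBBaVHDwCGp -> prefix_len=0
Fragment 7: offset=0 data="wf" -> buffer=wfNLvGXBBaVHDwCGp -> prefix_len=17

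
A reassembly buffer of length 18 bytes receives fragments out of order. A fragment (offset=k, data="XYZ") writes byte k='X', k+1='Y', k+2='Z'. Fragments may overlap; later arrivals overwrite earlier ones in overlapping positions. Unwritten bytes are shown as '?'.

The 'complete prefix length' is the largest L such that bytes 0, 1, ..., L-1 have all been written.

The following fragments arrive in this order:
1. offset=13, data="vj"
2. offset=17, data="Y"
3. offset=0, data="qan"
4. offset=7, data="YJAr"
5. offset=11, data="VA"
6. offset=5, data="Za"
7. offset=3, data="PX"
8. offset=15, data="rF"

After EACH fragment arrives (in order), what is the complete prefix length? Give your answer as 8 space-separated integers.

Answer: 0 0 3 3 3 3 15 18

Derivation:
Fragment 1: offset=13 data="vj" -> buffer=?????????????vj??? -> prefix_len=0
Fragment 2: offset=17 data="Y" -> buffer=?????????????vj??Y -> prefix_len=0
Fragment 3: offset=0 data="qan" -> buffer=qan??????????vj??Y -> prefix_len=3
Fragment 4: offset=7 data="YJAr" -> buffer=qan????YJAr??vj??Y -> prefix_len=3
Fragment 5: offset=11 data="VA" -> buffer=qan????YJArVAvj??Y -> prefix_len=3
Fragment 6: offset=5 data="Za" -> buffer=qan??ZaYJArVAvj??Y -> prefix_len=3
Fragment 7: offset=3 data="PX" -> buffer=qanPXZaYJArVAvj??Y -> prefix_len=15
Fragment 8: offset=15 data="rF" -> buffer=qanPXZaYJArVAvjrFY -> prefix_len=18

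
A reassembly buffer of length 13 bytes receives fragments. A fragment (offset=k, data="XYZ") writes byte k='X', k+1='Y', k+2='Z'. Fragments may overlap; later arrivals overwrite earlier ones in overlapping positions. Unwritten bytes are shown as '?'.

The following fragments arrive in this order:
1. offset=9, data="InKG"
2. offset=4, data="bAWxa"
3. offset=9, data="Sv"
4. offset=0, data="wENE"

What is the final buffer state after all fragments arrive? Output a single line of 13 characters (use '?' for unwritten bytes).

Answer: wENEbAWxaSvKG

Derivation:
Fragment 1: offset=9 data="InKG" -> buffer=?????????InKG
Fragment 2: offset=4 data="bAWxa" -> buffer=????bAWxaInKG
Fragment 3: offset=9 data="Sv" -> buffer=????bAWxaSvKG
Fragment 4: offset=0 data="wENE" -> buffer=wENEbAWxaSvKG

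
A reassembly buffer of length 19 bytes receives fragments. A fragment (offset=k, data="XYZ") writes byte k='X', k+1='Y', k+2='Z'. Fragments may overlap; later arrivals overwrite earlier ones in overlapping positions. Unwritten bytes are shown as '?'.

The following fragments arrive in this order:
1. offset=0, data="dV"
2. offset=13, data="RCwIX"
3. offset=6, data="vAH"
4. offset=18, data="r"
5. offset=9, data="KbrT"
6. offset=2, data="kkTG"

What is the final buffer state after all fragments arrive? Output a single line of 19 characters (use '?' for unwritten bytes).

Answer: dVkkTGvAHKbrTRCwIXr

Derivation:
Fragment 1: offset=0 data="dV" -> buffer=dV?????????????????
Fragment 2: offset=13 data="RCwIX" -> buffer=dV???????????RCwIX?
Fragment 3: offset=6 data="vAH" -> buffer=dV????vAH????RCwIX?
Fragment 4: offset=18 data="r" -> buffer=dV????vAH????RCwIXr
Fragment 5: offset=9 data="KbrT" -> buffer=dV????vAHKbrTRCwIXr
Fragment 6: offset=2 data="kkTG" -> buffer=dVkkTGvAHKbrTRCwIXr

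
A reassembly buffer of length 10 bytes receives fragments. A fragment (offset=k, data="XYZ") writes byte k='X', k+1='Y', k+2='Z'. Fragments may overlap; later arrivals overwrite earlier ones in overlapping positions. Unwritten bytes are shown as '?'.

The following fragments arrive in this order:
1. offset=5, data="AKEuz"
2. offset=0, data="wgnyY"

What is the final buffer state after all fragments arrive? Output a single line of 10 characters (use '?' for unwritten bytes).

Answer: wgnyYAKEuz

Derivation:
Fragment 1: offset=5 data="AKEuz" -> buffer=?????AKEuz
Fragment 2: offset=0 data="wgnyY" -> buffer=wgnyYAKEuz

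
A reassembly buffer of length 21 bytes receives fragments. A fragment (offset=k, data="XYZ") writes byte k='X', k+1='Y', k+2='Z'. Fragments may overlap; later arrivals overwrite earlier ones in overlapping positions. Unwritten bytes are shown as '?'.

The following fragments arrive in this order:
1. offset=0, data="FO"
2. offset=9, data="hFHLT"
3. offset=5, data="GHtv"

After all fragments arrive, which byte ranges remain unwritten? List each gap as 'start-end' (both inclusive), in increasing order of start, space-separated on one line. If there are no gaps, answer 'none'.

Answer: 2-4 14-20

Derivation:
Fragment 1: offset=0 len=2
Fragment 2: offset=9 len=5
Fragment 3: offset=5 len=4
Gaps: 2-4 14-20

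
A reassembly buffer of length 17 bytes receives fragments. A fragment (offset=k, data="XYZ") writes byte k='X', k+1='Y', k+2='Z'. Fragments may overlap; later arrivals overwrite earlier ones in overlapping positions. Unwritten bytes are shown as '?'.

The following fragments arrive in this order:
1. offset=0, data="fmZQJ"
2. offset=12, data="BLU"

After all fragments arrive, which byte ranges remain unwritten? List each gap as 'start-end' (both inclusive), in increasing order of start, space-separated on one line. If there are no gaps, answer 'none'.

Answer: 5-11 15-16

Derivation:
Fragment 1: offset=0 len=5
Fragment 2: offset=12 len=3
Gaps: 5-11 15-16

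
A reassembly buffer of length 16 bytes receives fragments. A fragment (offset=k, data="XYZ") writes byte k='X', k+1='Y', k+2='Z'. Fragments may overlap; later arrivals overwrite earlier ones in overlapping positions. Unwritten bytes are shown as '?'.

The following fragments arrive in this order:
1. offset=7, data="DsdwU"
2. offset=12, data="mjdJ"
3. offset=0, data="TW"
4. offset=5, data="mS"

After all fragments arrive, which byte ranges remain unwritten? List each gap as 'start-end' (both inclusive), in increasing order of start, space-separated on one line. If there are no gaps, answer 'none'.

Answer: 2-4

Derivation:
Fragment 1: offset=7 len=5
Fragment 2: offset=12 len=4
Fragment 3: offset=0 len=2
Fragment 4: offset=5 len=2
Gaps: 2-4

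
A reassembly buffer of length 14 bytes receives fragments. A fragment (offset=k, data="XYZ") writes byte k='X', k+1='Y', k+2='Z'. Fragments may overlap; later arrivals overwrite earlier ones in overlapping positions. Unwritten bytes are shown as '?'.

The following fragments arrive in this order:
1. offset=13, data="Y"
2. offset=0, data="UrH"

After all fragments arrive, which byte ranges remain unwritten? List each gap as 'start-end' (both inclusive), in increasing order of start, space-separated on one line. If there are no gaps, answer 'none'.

Fragment 1: offset=13 len=1
Fragment 2: offset=0 len=3
Gaps: 3-12

Answer: 3-12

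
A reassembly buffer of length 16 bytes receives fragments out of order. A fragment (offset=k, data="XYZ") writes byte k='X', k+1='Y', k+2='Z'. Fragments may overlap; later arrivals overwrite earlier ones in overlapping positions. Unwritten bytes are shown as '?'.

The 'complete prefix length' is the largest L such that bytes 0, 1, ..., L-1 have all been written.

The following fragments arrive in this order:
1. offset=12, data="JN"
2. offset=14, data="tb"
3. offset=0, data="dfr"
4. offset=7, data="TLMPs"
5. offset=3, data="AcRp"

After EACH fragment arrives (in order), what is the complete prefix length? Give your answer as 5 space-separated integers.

Fragment 1: offset=12 data="JN" -> buffer=????????????JN?? -> prefix_len=0
Fragment 2: offset=14 data="tb" -> buffer=????????????JNtb -> prefix_len=0
Fragment 3: offset=0 data="dfr" -> buffer=dfr?????????JNtb -> prefix_len=3
Fragment 4: offset=7 data="TLMPs" -> buffer=dfr????TLMPsJNtb -> prefix_len=3
Fragment 5: offset=3 data="AcRp" -> buffer=dfrAcRpTLMPsJNtb -> prefix_len=16

Answer: 0 0 3 3 16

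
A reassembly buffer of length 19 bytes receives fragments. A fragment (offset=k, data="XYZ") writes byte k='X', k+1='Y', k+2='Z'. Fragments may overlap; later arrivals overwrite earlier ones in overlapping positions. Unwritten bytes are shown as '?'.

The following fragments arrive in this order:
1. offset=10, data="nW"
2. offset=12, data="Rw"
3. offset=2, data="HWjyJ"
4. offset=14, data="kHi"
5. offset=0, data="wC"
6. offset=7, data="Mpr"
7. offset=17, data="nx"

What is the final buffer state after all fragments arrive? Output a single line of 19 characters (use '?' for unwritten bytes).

Fragment 1: offset=10 data="nW" -> buffer=??????????nW???????
Fragment 2: offset=12 data="Rw" -> buffer=??????????nWRw?????
Fragment 3: offset=2 data="HWjyJ" -> buffer=??HWjyJ???nWRw?????
Fragment 4: offset=14 data="kHi" -> buffer=??HWjyJ???nWRwkHi??
Fragment 5: offset=0 data="wC" -> buffer=wCHWjyJ???nWRwkHi??
Fragment 6: offset=7 data="Mpr" -> buffer=wCHWjyJMprnWRwkHi??
Fragment 7: offset=17 data="nx" -> buffer=wCHWjyJMprnWRwkHinx

Answer: wCHWjyJMprnWRwkHinx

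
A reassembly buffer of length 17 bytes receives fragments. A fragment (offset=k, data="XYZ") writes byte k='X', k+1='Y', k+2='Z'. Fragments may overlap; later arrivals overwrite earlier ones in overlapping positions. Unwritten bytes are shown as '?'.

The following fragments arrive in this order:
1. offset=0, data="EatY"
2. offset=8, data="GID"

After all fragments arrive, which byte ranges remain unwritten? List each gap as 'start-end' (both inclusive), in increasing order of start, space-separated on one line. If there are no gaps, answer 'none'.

Fragment 1: offset=0 len=4
Fragment 2: offset=8 len=3
Gaps: 4-7 11-16

Answer: 4-7 11-16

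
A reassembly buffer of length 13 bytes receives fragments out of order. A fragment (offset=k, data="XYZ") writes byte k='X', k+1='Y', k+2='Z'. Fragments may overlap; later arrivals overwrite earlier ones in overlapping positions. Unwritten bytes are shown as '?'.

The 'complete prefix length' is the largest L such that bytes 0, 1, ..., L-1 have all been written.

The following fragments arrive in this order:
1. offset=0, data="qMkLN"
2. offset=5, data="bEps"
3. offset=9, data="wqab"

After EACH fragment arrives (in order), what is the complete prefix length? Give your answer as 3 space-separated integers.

Answer: 5 9 13

Derivation:
Fragment 1: offset=0 data="qMkLN" -> buffer=qMkLN???????? -> prefix_len=5
Fragment 2: offset=5 data="bEps" -> buffer=qMkLNbEps???? -> prefix_len=9
Fragment 3: offset=9 data="wqab" -> buffer=qMkLNbEpswqab -> prefix_len=13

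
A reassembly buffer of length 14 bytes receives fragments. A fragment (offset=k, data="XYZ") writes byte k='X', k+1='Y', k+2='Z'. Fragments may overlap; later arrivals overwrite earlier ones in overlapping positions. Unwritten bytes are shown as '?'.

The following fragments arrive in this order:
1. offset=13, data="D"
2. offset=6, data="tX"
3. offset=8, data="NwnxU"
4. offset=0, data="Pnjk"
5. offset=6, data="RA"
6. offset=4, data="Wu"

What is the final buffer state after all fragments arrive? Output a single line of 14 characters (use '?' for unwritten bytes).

Answer: PnjkWuRANwnxUD

Derivation:
Fragment 1: offset=13 data="D" -> buffer=?????????????D
Fragment 2: offset=6 data="tX" -> buffer=??????tX?????D
Fragment 3: offset=8 data="NwnxU" -> buffer=??????tXNwnxUD
Fragment 4: offset=0 data="Pnjk" -> buffer=Pnjk??tXNwnxUD
Fragment 5: offset=6 data="RA" -> buffer=Pnjk??RANwnxUD
Fragment 6: offset=4 data="Wu" -> buffer=PnjkWuRANwnxUD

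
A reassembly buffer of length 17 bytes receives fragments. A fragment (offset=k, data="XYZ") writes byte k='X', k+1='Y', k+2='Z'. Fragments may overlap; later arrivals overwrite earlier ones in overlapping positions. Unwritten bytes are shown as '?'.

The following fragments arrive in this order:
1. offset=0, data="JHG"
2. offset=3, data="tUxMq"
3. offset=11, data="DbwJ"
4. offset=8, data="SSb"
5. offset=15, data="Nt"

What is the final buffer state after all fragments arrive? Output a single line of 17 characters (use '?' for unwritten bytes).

Answer: JHGtUxMqSSbDbwJNt

Derivation:
Fragment 1: offset=0 data="JHG" -> buffer=JHG??????????????
Fragment 2: offset=3 data="tUxMq" -> buffer=JHGtUxMq?????????
Fragment 3: offset=11 data="DbwJ" -> buffer=JHGtUxMq???DbwJ??
Fragment 4: offset=8 data="SSb" -> buffer=JHGtUxMqSSbDbwJ??
Fragment 5: offset=15 data="Nt" -> buffer=JHGtUxMqSSbDbwJNt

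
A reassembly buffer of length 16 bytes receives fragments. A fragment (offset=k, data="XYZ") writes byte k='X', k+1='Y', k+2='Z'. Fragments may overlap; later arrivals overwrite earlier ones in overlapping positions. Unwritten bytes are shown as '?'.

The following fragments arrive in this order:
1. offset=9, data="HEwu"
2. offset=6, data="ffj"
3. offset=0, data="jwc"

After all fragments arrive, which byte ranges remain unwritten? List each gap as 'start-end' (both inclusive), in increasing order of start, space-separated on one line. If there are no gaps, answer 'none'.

Fragment 1: offset=9 len=4
Fragment 2: offset=6 len=3
Fragment 3: offset=0 len=3
Gaps: 3-5 13-15

Answer: 3-5 13-15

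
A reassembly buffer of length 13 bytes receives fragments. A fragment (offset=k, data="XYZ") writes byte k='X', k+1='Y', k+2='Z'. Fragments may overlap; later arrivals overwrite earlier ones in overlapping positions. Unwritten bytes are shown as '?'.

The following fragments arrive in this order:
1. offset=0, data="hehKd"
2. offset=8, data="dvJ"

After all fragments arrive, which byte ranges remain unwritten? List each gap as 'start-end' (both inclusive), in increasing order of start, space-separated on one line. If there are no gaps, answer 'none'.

Fragment 1: offset=0 len=5
Fragment 2: offset=8 len=3
Gaps: 5-7 11-12

Answer: 5-7 11-12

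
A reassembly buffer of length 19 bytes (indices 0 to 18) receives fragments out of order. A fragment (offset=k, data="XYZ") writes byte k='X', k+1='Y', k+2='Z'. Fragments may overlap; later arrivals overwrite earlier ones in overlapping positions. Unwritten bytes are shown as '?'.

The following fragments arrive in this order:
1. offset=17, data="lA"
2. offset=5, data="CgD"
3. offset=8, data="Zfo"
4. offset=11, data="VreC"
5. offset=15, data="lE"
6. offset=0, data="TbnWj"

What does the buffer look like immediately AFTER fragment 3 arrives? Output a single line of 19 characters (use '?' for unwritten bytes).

Answer: ?????CgDZfo??????lA

Derivation:
Fragment 1: offset=17 data="lA" -> buffer=?????????????????lA
Fragment 2: offset=5 data="CgD" -> buffer=?????CgD?????????lA
Fragment 3: offset=8 data="Zfo" -> buffer=?????CgDZfo??????lA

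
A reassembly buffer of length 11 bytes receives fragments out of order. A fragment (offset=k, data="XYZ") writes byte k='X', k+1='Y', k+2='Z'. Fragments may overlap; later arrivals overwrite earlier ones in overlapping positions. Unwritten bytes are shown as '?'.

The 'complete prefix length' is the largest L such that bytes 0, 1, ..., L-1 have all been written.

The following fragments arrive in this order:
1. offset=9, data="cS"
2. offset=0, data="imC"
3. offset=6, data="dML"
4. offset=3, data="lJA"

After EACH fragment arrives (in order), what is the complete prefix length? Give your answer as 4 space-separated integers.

Answer: 0 3 3 11

Derivation:
Fragment 1: offset=9 data="cS" -> buffer=?????????cS -> prefix_len=0
Fragment 2: offset=0 data="imC" -> buffer=imC??????cS -> prefix_len=3
Fragment 3: offset=6 data="dML" -> buffer=imC???dMLcS -> prefix_len=3
Fragment 4: offset=3 data="lJA" -> buffer=imClJAdMLcS -> prefix_len=11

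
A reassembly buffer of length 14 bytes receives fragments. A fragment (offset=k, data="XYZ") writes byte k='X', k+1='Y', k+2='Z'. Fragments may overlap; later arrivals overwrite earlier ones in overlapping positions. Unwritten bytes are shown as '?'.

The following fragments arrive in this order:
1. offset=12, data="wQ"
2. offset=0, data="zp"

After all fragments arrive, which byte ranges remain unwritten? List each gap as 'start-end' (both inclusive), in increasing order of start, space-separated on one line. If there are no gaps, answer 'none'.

Fragment 1: offset=12 len=2
Fragment 2: offset=0 len=2
Gaps: 2-11

Answer: 2-11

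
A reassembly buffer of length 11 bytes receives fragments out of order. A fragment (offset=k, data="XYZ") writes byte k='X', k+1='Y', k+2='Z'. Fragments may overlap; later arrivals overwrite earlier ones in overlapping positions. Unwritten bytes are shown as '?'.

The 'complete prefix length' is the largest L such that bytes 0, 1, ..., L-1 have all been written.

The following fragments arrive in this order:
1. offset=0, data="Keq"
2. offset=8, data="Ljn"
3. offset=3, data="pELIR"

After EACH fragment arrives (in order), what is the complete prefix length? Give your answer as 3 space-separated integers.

Answer: 3 3 11

Derivation:
Fragment 1: offset=0 data="Keq" -> buffer=Keq???????? -> prefix_len=3
Fragment 2: offset=8 data="Ljn" -> buffer=Keq?????Ljn -> prefix_len=3
Fragment 3: offset=3 data="pELIR" -> buffer=KeqpELIRLjn -> prefix_len=11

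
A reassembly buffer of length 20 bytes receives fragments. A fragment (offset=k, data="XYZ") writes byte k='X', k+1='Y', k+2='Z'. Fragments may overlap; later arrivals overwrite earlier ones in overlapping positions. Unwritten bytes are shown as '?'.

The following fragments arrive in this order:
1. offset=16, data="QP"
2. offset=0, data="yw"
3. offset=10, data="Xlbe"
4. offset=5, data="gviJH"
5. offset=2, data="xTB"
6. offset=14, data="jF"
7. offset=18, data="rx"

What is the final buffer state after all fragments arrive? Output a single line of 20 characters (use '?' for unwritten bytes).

Answer: ywxTBgviJHXlbejFQPrx

Derivation:
Fragment 1: offset=16 data="QP" -> buffer=????????????????QP??
Fragment 2: offset=0 data="yw" -> buffer=yw??????????????QP??
Fragment 3: offset=10 data="Xlbe" -> buffer=yw????????Xlbe??QP??
Fragment 4: offset=5 data="gviJH" -> buffer=yw???gviJHXlbe??QP??
Fragment 5: offset=2 data="xTB" -> buffer=ywxTBgviJHXlbe??QP??
Fragment 6: offset=14 data="jF" -> buffer=ywxTBgviJHXlbejFQP??
Fragment 7: offset=18 data="rx" -> buffer=ywxTBgviJHXlbejFQPrx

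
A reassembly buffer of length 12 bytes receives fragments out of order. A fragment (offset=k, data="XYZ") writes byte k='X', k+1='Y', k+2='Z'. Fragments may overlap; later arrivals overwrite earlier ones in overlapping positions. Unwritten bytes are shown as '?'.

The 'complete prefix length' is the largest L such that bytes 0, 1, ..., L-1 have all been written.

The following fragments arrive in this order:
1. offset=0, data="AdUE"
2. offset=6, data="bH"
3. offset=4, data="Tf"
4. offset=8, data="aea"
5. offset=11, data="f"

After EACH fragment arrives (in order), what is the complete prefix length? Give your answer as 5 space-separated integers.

Answer: 4 4 8 11 12

Derivation:
Fragment 1: offset=0 data="AdUE" -> buffer=AdUE???????? -> prefix_len=4
Fragment 2: offset=6 data="bH" -> buffer=AdUE??bH???? -> prefix_len=4
Fragment 3: offset=4 data="Tf" -> buffer=AdUETfbH???? -> prefix_len=8
Fragment 4: offset=8 data="aea" -> buffer=AdUETfbHaea? -> prefix_len=11
Fragment 5: offset=11 data="f" -> buffer=AdUETfbHaeaf -> prefix_len=12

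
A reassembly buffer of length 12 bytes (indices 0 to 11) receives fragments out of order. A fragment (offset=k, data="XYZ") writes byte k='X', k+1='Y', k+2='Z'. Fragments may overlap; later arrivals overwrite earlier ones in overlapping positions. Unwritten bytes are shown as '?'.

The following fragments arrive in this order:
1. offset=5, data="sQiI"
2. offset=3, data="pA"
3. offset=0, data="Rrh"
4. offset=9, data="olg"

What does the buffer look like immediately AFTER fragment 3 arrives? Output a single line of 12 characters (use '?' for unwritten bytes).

Answer: RrhpAsQiI???

Derivation:
Fragment 1: offset=5 data="sQiI" -> buffer=?????sQiI???
Fragment 2: offset=3 data="pA" -> buffer=???pAsQiI???
Fragment 3: offset=0 data="Rrh" -> buffer=RrhpAsQiI???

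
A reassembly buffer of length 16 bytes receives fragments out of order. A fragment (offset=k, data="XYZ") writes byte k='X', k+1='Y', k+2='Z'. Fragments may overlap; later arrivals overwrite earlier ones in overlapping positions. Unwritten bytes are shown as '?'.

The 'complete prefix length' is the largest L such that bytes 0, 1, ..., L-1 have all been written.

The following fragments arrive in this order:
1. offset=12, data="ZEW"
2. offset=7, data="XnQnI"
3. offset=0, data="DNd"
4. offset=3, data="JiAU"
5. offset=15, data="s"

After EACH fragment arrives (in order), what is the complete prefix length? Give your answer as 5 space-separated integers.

Answer: 0 0 3 15 16

Derivation:
Fragment 1: offset=12 data="ZEW" -> buffer=????????????ZEW? -> prefix_len=0
Fragment 2: offset=7 data="XnQnI" -> buffer=???????XnQnIZEW? -> prefix_len=0
Fragment 3: offset=0 data="DNd" -> buffer=DNd????XnQnIZEW? -> prefix_len=3
Fragment 4: offset=3 data="JiAU" -> buffer=DNdJiAUXnQnIZEW? -> prefix_len=15
Fragment 5: offset=15 data="s" -> buffer=DNdJiAUXnQnIZEWs -> prefix_len=16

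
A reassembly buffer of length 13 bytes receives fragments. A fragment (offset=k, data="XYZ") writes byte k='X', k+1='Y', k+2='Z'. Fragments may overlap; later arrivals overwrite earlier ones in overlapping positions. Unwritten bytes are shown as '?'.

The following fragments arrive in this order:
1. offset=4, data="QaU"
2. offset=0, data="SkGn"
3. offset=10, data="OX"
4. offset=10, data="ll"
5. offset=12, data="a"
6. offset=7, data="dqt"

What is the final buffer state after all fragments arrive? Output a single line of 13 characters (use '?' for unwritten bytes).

Fragment 1: offset=4 data="QaU" -> buffer=????QaU??????
Fragment 2: offset=0 data="SkGn" -> buffer=SkGnQaU??????
Fragment 3: offset=10 data="OX" -> buffer=SkGnQaU???OX?
Fragment 4: offset=10 data="ll" -> buffer=SkGnQaU???ll?
Fragment 5: offset=12 data="a" -> buffer=SkGnQaU???lla
Fragment 6: offset=7 data="dqt" -> buffer=SkGnQaUdqtlla

Answer: SkGnQaUdqtlla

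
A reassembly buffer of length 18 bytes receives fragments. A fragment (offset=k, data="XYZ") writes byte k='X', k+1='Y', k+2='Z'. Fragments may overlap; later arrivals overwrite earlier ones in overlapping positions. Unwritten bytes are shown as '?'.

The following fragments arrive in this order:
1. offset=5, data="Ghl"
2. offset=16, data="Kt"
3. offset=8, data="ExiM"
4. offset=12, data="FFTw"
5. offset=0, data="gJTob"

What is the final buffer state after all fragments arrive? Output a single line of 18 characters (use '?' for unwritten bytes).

Answer: gJTobGhlExiMFFTwKt

Derivation:
Fragment 1: offset=5 data="Ghl" -> buffer=?????Ghl??????????
Fragment 2: offset=16 data="Kt" -> buffer=?????Ghl????????Kt
Fragment 3: offset=8 data="ExiM" -> buffer=?????GhlExiM????Kt
Fragment 4: offset=12 data="FFTw" -> buffer=?????GhlExiMFFTwKt
Fragment 5: offset=0 data="gJTob" -> buffer=gJTobGhlExiMFFTwKt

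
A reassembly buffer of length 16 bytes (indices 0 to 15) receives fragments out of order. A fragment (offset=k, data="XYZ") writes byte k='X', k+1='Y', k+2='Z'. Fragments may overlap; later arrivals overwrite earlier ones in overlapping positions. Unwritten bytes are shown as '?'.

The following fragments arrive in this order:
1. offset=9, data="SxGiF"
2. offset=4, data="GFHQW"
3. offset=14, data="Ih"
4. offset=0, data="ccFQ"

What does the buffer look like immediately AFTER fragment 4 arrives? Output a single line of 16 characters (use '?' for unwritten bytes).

Fragment 1: offset=9 data="SxGiF" -> buffer=?????????SxGiF??
Fragment 2: offset=4 data="GFHQW" -> buffer=????GFHQWSxGiF??
Fragment 3: offset=14 data="Ih" -> buffer=????GFHQWSxGiFIh
Fragment 4: offset=0 data="ccFQ" -> buffer=ccFQGFHQWSxGiFIh

Answer: ccFQGFHQWSxGiFIh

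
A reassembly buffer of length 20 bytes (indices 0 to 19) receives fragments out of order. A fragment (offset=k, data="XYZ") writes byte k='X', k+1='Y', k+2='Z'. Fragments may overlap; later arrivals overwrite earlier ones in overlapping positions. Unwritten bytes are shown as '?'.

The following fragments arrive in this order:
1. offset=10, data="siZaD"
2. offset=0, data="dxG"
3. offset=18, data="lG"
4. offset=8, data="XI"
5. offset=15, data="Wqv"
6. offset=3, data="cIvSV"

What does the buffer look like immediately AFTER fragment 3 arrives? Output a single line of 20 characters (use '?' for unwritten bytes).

Answer: dxG???????siZaD???lG

Derivation:
Fragment 1: offset=10 data="siZaD" -> buffer=??????????siZaD?????
Fragment 2: offset=0 data="dxG" -> buffer=dxG???????siZaD?????
Fragment 3: offset=18 data="lG" -> buffer=dxG???????siZaD???lG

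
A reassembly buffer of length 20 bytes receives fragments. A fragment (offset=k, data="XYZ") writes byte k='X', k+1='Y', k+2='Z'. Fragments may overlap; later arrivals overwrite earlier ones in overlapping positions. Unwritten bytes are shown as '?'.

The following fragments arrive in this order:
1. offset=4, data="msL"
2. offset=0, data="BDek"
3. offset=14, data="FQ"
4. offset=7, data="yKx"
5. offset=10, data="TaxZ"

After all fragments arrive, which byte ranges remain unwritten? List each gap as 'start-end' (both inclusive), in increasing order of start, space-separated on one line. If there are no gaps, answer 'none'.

Answer: 16-19

Derivation:
Fragment 1: offset=4 len=3
Fragment 2: offset=0 len=4
Fragment 3: offset=14 len=2
Fragment 4: offset=7 len=3
Fragment 5: offset=10 len=4
Gaps: 16-19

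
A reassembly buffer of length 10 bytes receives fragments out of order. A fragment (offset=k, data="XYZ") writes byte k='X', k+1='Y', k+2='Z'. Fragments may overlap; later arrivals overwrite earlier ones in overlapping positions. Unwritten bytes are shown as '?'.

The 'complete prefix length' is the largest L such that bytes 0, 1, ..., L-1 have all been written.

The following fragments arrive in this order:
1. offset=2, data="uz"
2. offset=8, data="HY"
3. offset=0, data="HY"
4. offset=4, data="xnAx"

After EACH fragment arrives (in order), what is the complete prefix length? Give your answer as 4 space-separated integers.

Answer: 0 0 4 10

Derivation:
Fragment 1: offset=2 data="uz" -> buffer=??uz?????? -> prefix_len=0
Fragment 2: offset=8 data="HY" -> buffer=??uz????HY -> prefix_len=0
Fragment 3: offset=0 data="HY" -> buffer=HYuz????HY -> prefix_len=4
Fragment 4: offset=4 data="xnAx" -> buffer=HYuzxnAxHY -> prefix_len=10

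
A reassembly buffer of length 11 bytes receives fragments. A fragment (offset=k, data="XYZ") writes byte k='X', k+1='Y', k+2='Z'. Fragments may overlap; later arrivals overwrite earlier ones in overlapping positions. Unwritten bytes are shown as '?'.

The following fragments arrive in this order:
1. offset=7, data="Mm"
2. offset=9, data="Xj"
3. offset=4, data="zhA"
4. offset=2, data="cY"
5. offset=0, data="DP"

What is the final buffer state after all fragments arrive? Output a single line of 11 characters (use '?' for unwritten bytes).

Answer: DPcYzhAMmXj

Derivation:
Fragment 1: offset=7 data="Mm" -> buffer=???????Mm??
Fragment 2: offset=9 data="Xj" -> buffer=???????MmXj
Fragment 3: offset=4 data="zhA" -> buffer=????zhAMmXj
Fragment 4: offset=2 data="cY" -> buffer=??cYzhAMmXj
Fragment 5: offset=0 data="DP" -> buffer=DPcYzhAMmXj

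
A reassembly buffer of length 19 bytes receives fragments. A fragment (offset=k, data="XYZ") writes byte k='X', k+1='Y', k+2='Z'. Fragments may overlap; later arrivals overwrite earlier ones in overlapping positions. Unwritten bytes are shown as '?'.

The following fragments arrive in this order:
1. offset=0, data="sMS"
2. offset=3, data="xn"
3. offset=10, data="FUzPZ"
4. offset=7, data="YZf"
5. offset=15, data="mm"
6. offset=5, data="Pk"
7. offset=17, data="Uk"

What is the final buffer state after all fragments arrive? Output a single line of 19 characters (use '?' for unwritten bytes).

Answer: sMSxnPkYZfFUzPZmmUk

Derivation:
Fragment 1: offset=0 data="sMS" -> buffer=sMS????????????????
Fragment 2: offset=3 data="xn" -> buffer=sMSxn??????????????
Fragment 3: offset=10 data="FUzPZ" -> buffer=sMSxn?????FUzPZ????
Fragment 4: offset=7 data="YZf" -> buffer=sMSxn??YZfFUzPZ????
Fragment 5: offset=15 data="mm" -> buffer=sMSxn??YZfFUzPZmm??
Fragment 6: offset=5 data="Pk" -> buffer=sMSxnPkYZfFUzPZmm??
Fragment 7: offset=17 data="Uk" -> buffer=sMSxnPkYZfFUzPZmmUk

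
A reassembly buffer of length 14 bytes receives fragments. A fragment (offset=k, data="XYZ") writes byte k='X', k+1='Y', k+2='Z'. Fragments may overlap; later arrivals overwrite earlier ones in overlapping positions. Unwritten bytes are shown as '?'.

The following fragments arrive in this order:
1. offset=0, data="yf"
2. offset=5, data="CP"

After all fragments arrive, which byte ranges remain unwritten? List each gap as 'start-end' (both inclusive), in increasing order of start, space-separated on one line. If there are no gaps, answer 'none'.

Fragment 1: offset=0 len=2
Fragment 2: offset=5 len=2
Gaps: 2-4 7-13

Answer: 2-4 7-13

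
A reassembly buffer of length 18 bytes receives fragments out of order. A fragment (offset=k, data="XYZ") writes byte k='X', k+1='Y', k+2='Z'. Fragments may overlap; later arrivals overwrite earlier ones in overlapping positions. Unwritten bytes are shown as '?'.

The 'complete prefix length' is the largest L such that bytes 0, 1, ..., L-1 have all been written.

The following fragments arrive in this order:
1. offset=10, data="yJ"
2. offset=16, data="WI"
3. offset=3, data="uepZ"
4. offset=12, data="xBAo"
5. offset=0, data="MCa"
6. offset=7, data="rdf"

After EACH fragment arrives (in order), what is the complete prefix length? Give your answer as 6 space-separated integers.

Answer: 0 0 0 0 7 18

Derivation:
Fragment 1: offset=10 data="yJ" -> buffer=??????????yJ?????? -> prefix_len=0
Fragment 2: offset=16 data="WI" -> buffer=??????????yJ????WI -> prefix_len=0
Fragment 3: offset=3 data="uepZ" -> buffer=???uepZ???yJ????WI -> prefix_len=0
Fragment 4: offset=12 data="xBAo" -> buffer=???uepZ???yJxBAoWI -> prefix_len=0
Fragment 5: offset=0 data="MCa" -> buffer=MCauepZ???yJxBAoWI -> prefix_len=7
Fragment 6: offset=7 data="rdf" -> buffer=MCauepZrdfyJxBAoWI -> prefix_len=18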